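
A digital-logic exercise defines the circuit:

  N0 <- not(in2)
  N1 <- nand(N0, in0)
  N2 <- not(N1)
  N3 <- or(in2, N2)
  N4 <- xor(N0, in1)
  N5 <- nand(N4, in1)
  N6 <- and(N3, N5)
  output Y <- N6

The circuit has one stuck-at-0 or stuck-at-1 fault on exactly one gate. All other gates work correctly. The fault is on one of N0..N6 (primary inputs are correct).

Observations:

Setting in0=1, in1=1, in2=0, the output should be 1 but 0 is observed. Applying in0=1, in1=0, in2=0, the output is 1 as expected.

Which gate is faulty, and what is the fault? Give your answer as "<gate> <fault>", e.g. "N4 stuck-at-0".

N4 stuck-at-1

Fault-free values for test 1 (in0=1, in1=1, in2=0): N0=1, N1=0, N2=1, N3=1, N4=0, N5=1, N6=1, giving Y=1. Observed 0.
Test 1: faults giving observed 0 are {N0 stuck-at-0, N1 stuck-at-1, N2 stuck-at-0, N3 stuck-at-0, N4 stuck-at-1, N5 stuck-at-0, N6 stuck-at-0}.
Test 2 (in0=1, in1=0, in2=0): fault-free N0=1, N1=0, N2=1, N3=1, N4=1, N5=1, N6=1 → 1; observed 1. Eliminates N0 stuck-at-0, N1 stuck-at-1, N2 stuck-at-0, N3 stuck-at-0, N5 stuck-at-0, N6 stuck-at-0.
Only N4 stuck-at-1 is consistent with every test.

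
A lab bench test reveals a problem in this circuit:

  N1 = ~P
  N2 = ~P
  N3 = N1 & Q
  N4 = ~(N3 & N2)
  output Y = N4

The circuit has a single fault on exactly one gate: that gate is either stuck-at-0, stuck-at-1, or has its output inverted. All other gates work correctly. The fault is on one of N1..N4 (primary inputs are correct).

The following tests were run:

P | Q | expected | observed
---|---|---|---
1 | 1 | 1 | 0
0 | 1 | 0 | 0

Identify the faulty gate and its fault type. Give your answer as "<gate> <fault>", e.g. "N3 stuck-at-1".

N4 stuck-at-0

Fault-free values for test 1 (P=1, Q=1): N1=0, N2=0, N3=0, N4=1, giving Y=1. Observed 0.
Test 1: faults giving observed 0 are {N4 stuck-at-0, N4 inverted output}.
Test 2 (P=0, Q=1): fault-free N1=1, N2=1, N3=1, N4=0 → 0; observed 0. Eliminates N4 inverted output.
Only N4 stuck-at-0 is consistent with every test.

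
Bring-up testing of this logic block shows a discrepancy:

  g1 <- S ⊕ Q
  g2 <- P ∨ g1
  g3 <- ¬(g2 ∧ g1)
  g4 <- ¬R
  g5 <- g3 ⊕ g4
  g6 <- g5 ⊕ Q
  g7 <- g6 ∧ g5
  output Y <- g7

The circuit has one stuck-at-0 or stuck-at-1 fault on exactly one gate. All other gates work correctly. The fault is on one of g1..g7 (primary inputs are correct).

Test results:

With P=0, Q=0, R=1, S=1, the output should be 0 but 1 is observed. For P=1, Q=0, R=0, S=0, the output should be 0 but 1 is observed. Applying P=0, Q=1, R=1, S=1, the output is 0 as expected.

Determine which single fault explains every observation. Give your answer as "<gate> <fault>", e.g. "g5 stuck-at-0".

Fault-free values for test 1 (P=0, Q=0, R=1, S=1): g1=1, g2=1, g3=0, g4=0, g5=0, g6=0, g7=0, giving Y=0. Observed 1.
Test 1: faults giving observed 1 are {g1 stuck-at-0, g2 stuck-at-0, g3 stuck-at-1, g4 stuck-at-1, g5 stuck-at-1, g7 stuck-at-1}.
Test 2 (P=1, Q=0, R=0, S=0): fault-free g1=0, g2=1, g3=1, g4=1, g5=0, g6=0, g7=0 → 0; observed 1. Eliminates g1 stuck-at-0, g2 stuck-at-0, g3 stuck-at-1, g4 stuck-at-1.
Test 3 (P=0, Q=1, R=1, S=1): fault-free g1=0, g2=0, g3=1, g4=0, g5=1, g6=0, g7=0 → 0; observed 0. Eliminates g7 stuck-at-1.
Only g5 stuck-at-1 is consistent with every test.

g5 stuck-at-1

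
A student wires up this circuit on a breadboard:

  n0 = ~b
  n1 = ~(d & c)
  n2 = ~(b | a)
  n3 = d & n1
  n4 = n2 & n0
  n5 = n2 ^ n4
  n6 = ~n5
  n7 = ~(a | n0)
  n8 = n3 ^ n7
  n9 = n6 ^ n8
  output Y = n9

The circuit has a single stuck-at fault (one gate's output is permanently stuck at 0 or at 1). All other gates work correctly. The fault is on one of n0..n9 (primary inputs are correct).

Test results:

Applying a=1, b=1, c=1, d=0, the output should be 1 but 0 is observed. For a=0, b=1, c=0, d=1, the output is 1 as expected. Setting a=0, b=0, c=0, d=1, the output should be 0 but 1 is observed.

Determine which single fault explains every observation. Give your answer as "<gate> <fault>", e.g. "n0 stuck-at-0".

n7 stuck-at-1

Fault-free values for test 1 (a=1, b=1, c=1, d=0): n0=0, n1=1, n2=0, n3=0, n4=0, n5=0, n6=1, n7=0, n8=0, n9=1, giving Y=1. Observed 0.
Test 1: faults giving observed 0 are {n2 stuck-at-1, n3 stuck-at-1, n4 stuck-at-1, n5 stuck-at-1, n6 stuck-at-0, n7 stuck-at-1, n8 stuck-at-1, n9 stuck-at-0}.
Test 2 (a=0, b=1, c=0, d=1): fault-free n0=0, n1=1, n2=0, n3=1, n4=0, n5=0, n6=1, n7=1, n8=0, n9=1 → 1; observed 1. Eliminates n2 stuck-at-1, n4 stuck-at-1, n5 stuck-at-1, n6 stuck-at-0, n8 stuck-at-1, n9 stuck-at-0.
Test 3 (a=0, b=0, c=0, d=1): fault-free n0=1, n1=1, n2=1, n3=1, n4=1, n5=0, n6=1, n7=0, n8=1, n9=0 → 0; observed 1. Eliminates n3 stuck-at-1.
Only n7 stuck-at-1 is consistent with every test.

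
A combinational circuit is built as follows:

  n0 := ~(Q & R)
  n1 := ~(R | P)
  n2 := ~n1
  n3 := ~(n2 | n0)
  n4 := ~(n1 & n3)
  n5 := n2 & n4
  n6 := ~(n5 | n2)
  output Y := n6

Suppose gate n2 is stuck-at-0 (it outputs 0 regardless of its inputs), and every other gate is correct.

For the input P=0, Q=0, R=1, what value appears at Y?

1

Propagate with n2 forced: n0=1, n1=0, n2=0 [stuck-at-0], n3=0, n4=1, n5=0, n6=1.
So Y = 1. (Without the fault it would be 0.)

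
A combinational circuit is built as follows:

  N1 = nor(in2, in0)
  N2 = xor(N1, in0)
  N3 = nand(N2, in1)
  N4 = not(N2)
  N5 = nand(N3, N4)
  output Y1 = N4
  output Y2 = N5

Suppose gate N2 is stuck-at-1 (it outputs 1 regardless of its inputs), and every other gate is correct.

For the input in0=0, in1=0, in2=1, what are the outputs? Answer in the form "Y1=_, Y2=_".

Propagate with N2 forced: N1=0, N2=1 [stuck-at-1], N3=1, N4=0, N5=1.
So the outputs are Y1=0, Y2=1. (Without the fault they would be Y1=1, Y2=0.)

Y1=0, Y2=1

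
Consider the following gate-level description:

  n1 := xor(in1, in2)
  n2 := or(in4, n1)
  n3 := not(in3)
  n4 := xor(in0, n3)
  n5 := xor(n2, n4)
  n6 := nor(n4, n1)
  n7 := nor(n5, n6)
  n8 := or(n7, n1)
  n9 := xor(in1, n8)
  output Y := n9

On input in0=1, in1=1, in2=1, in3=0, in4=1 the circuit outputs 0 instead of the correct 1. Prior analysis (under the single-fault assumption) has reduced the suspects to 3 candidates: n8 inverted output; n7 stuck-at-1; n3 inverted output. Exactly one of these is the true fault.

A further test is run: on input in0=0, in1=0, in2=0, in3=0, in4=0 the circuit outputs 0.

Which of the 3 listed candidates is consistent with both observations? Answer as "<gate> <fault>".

Evaluate each candidate on input in0=0, in1=0, in2=0, in3=0, in4=0:
  n8 inverted output: n1=0, n2=0, n3=1, n4=1, n5=1, n6=0, n7=0, n8=1 [inverted output], n9=1 → 1 — eliminated
  n7 stuck-at-1: n1=0, n2=0, n3=1, n4=1, n5=1, n6=0, n7=1 [stuck-at-1], n8=1, n9=1 → 1 — eliminated
  n3 inverted output: n1=0, n2=0, n3=0 [inverted output], n4=0, n5=0, n6=1, n7=0, n8=0, n9=0 → 0 — matches
Only n3 inverted output reproduces the observed 0.

n3 inverted output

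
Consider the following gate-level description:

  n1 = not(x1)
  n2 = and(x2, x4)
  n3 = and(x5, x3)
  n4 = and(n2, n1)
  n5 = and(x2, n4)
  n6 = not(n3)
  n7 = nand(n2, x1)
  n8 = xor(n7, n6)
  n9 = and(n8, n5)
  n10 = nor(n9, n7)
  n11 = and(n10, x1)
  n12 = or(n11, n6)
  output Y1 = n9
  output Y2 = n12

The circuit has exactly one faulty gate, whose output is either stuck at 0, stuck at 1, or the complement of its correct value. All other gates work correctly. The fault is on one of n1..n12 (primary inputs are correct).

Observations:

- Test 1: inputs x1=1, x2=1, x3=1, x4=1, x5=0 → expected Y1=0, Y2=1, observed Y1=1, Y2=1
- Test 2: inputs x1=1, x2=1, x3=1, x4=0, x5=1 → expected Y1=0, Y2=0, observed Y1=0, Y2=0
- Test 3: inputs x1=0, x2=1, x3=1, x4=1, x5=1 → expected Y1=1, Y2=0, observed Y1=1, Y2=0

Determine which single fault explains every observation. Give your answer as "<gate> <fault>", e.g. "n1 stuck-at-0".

n1 stuck-at-1

Fault-free values for test 1 (x1=1, x2=1, x3=1, x4=1, x5=0): n1=0, n2=1, n3=0, n4=0, n5=0, n6=1, n7=0, n8=1, n9=0, n10=1, n11=1, n12=1, giving Y1=0, Y2=1. Observed Y1=1, Y2=1.
Test 1: faults giving observed Y1=1, Y2=1 are {n1 stuck-at-1, n1 inverted output, n4 stuck-at-1, n4 inverted output, n5 stuck-at-1, n5 inverted output, n9 stuck-at-1, n9 inverted output}.
Test 2 (x1=1, x2=1, x3=1, x4=0, x5=1): fault-free n1=0, n2=0, n3=1, n4=0, n5=0, n6=0, n7=1, n8=1, n9=0, n10=0, n11=0, n12=0 → Y1=0, Y2=0; observed Y1=0, Y2=0. Eliminates n4 stuck-at-1, n4 inverted output, n5 stuck-at-1, n5 inverted output, n9 stuck-at-1, n9 inverted output.
Test 3 (x1=0, x2=1, x3=1, x4=1, x5=1): fault-free n1=1, n2=1, n3=1, n4=1, n5=1, n6=0, n7=1, n8=1, n9=1, n10=0, n11=0, n12=0 → Y1=1, Y2=0; observed Y1=1, Y2=0. Eliminates n1 inverted output.
Only n1 stuck-at-1 is consistent with every test.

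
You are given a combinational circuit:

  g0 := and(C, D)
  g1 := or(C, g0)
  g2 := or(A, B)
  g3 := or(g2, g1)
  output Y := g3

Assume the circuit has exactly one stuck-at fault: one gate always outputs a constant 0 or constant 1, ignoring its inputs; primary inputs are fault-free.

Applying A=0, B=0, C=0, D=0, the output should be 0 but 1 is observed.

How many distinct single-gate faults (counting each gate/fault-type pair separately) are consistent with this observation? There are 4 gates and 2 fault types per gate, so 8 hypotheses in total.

Fault-free: g0=0, g1=0, g2=0, g3=0 → 0. Observed 1.
  g0 stuck-at-0: output 0 ✗
  g0 stuck-at-1: output 1 ✓
  g1 stuck-at-0: output 0 ✗
  g1 stuck-at-1: output 1 ✓
  g2 stuck-at-0: output 0 ✗
  g2 stuck-at-1: output 1 ✓
  g3 stuck-at-0: output 0 ✗
  g3 stuck-at-1: output 1 ✓
Consistent faults: {g0 stuck-at-1, g1 stuck-at-1, g2 stuck-at-1, g3 stuck-at-1} — 4 in all.

4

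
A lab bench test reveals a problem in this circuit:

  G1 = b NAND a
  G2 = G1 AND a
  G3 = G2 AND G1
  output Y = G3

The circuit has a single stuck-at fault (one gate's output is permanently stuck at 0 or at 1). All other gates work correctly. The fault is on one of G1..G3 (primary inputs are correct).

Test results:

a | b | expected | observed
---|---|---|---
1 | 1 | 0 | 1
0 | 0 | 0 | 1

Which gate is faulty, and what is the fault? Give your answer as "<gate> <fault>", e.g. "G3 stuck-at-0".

Fault-free values for test 1 (a=1, b=1): G1=0, G2=0, G3=0, giving Y=0. Observed 1.
Test 1: faults giving observed 1 are {G1 stuck-at-1, G3 stuck-at-1}.
Test 2 (a=0, b=0): fault-free G1=1, G2=0, G3=0 → 0; observed 1. Eliminates G1 stuck-at-1.
Only G3 stuck-at-1 is consistent with every test.

G3 stuck-at-1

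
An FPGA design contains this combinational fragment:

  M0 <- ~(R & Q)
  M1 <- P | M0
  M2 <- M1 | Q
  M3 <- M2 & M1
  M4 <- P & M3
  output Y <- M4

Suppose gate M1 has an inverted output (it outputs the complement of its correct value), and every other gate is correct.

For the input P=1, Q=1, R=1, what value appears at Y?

Propagate with M1 forced: M0=0, M1=0 [inverted output], M2=1, M3=0, M4=0.
So Y = 0. (Without the fault it would be 1.)

0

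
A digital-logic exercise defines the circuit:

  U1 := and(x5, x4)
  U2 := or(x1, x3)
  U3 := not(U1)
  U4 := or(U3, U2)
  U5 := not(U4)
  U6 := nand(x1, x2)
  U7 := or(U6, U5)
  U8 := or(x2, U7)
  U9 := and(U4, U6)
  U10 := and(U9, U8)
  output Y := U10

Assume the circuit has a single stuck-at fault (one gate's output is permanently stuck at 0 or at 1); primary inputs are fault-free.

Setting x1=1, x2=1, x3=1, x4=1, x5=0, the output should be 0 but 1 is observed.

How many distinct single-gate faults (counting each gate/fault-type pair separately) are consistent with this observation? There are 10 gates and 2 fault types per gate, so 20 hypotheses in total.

3

Fault-free: U1=0, U2=1, U3=1, U4=1, U5=0, U6=0, U7=0, U8=1, U9=0, U10=0 → 0. Observed 1.
  U1: none of the 2 fault types match ✗
  U2: none of the 2 fault types match ✗
  U3: none of the 2 fault types match ✗
  U4: none of the 2 fault types match ✗
  U5: none of the 2 fault types match ✗
  U6: stuck-at-1 ✓; others ✗
  U7: none of the 2 fault types match ✗
  U8: none of the 2 fault types match ✗
  U9: stuck-at-1 ✓; others ✗
  U10: stuck-at-1 ✓; others ✗
Consistent faults: {U6 stuck-at-1, U9 stuck-at-1, U10 stuck-at-1} — 3 in all.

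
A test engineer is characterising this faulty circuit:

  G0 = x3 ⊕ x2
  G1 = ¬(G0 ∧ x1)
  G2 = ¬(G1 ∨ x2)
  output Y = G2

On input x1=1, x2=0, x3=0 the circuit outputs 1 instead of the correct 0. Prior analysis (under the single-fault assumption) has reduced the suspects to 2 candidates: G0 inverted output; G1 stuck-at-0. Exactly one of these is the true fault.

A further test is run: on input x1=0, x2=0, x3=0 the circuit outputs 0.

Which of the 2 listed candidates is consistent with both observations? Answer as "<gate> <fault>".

G0 inverted output

Evaluate each candidate on input x1=0, x2=0, x3=0:
  G0 inverted output: G0=1 [inverted output], G1=1, G2=0 → 0 — matches
  G1 stuck-at-0: G0=0, G1=0 [stuck-at-0], G2=1 → 1 — eliminated
Only G0 inverted output reproduces the observed 0.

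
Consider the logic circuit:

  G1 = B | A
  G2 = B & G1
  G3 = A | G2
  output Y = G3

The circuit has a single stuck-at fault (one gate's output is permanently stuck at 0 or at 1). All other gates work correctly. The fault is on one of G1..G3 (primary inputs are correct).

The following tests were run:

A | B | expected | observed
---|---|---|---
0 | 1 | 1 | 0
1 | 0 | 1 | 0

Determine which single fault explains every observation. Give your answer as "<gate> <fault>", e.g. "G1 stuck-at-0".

G3 stuck-at-0

Fault-free values for test 1 (A=0, B=1): G1=1, G2=1, G3=1, giving Y=1. Observed 0.
Test 1: faults giving observed 0 are {G1 stuck-at-0, G2 stuck-at-0, G3 stuck-at-0}.
Test 2 (A=1, B=0): fault-free G1=1, G2=0, G3=1 → 1; observed 0. Eliminates G1 stuck-at-0, G2 stuck-at-0.
Only G3 stuck-at-0 is consistent with every test.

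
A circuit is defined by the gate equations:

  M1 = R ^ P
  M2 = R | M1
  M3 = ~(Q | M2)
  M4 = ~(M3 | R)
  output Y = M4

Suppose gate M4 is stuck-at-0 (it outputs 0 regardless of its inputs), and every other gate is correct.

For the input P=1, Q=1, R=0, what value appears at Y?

Propagate with M4 forced: M1=1, M2=1, M3=0, M4=0 [stuck-at-0].
So Y = 0. (Without the fault it would be 1.)

0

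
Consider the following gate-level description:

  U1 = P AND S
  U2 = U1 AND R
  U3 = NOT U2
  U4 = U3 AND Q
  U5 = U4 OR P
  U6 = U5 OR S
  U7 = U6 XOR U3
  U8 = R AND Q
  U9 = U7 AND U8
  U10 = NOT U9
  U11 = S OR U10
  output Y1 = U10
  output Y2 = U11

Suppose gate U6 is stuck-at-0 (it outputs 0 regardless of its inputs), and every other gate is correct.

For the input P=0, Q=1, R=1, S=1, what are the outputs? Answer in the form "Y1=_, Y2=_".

Propagate with U6 forced: U1=0, U2=0, U3=1, U4=1, U5=1, U6=0 [stuck-at-0], U7=1, U8=1, U9=1, U10=0, U11=1.
So the outputs are Y1=0, Y2=1. (Without the fault they would be Y1=1, Y2=1.)

Y1=0, Y2=1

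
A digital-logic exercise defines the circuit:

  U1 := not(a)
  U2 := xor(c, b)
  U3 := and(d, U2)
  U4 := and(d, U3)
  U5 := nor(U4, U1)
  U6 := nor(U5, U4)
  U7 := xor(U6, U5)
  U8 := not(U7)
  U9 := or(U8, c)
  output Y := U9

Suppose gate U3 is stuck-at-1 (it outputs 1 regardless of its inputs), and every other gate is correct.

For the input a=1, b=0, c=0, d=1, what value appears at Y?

Propagate with U3 forced: U1=0, U2=0, U3=1 [stuck-at-1], U4=1, U5=0, U6=0, U7=0, U8=1, U9=1.
So Y = 1. (Without the fault it would be 0.)

1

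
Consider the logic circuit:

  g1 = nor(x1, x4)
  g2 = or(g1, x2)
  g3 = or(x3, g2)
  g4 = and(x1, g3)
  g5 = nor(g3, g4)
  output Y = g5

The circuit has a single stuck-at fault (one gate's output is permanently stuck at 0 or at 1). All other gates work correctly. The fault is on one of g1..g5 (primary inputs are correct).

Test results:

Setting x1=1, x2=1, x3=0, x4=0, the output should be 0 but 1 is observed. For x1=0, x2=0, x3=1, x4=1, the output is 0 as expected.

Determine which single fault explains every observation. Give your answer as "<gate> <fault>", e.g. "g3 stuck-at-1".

g2 stuck-at-0

Fault-free values for test 1 (x1=1, x2=1, x3=0, x4=0): g1=0, g2=1, g3=1, g4=1, g5=0, giving Y=0. Observed 1.
Test 1: faults giving observed 1 are {g2 stuck-at-0, g3 stuck-at-0, g5 stuck-at-1}.
Test 2 (x1=0, x2=0, x3=1, x4=1): fault-free g1=0, g2=0, g3=1, g4=0, g5=0 → 0; observed 0. Eliminates g3 stuck-at-0, g5 stuck-at-1.
Only g2 stuck-at-0 is consistent with every test.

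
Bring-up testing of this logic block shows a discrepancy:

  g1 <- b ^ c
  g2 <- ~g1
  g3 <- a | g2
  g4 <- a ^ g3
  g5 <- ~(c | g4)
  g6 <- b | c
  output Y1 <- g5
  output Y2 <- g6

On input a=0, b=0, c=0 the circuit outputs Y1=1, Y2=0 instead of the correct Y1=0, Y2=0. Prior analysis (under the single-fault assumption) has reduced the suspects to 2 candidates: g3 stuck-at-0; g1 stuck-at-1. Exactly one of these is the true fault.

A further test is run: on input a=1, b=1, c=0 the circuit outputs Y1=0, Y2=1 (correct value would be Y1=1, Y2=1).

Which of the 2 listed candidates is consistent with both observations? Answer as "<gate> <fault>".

Evaluate each candidate on input a=1, b=1, c=0:
  g3 stuck-at-0: g1=1, g2=0, g3=0 [stuck-at-0], g4=1, g5=0, g6=1 → Y1=0, Y2=1 — matches
  g1 stuck-at-1: g1=1 [stuck-at-1], g2=0, g3=1, g4=0, g5=1, g6=1 → Y1=1, Y2=1 — eliminated
Only g3 stuck-at-0 reproduces the observed Y1=0, Y2=1.

g3 stuck-at-0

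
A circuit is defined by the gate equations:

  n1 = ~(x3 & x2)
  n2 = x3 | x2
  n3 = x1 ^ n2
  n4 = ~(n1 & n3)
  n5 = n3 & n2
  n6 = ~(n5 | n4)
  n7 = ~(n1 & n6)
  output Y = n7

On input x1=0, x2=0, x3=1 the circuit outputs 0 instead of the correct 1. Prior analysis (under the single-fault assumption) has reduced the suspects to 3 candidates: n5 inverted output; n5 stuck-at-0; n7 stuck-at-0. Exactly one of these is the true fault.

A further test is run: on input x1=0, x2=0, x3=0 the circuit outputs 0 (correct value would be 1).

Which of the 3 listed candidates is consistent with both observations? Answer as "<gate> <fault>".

Evaluate each candidate on input x1=0, x2=0, x3=0:
  n5 inverted output: n1=1, n2=0, n3=0, n4=1, n5=1 [inverted output], n6=0, n7=1 → 1 — eliminated
  n5 stuck-at-0: n1=1, n2=0, n3=0, n4=1, n5=0 [stuck-at-0], n6=0, n7=1 → 1 — eliminated
  n7 stuck-at-0: n1=1, n2=0, n3=0, n4=1, n5=0, n6=0, n7=0 [stuck-at-0] → 0 — matches
Only n7 stuck-at-0 reproduces the observed 0.

n7 stuck-at-0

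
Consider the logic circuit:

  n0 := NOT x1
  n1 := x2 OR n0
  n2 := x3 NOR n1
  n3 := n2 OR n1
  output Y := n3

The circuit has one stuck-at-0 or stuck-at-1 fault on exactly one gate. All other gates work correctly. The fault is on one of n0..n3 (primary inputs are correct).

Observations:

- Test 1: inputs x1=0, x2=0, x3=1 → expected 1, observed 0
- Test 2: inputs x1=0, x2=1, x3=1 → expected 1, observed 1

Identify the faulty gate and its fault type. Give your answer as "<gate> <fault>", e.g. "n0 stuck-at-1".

n0 stuck-at-0

Fault-free values for test 1 (x1=0, x2=0, x3=1): n0=1, n1=1, n2=0, n3=1, giving Y=1. Observed 0.
Test 1: faults giving observed 0 are {n0 stuck-at-0, n1 stuck-at-0, n3 stuck-at-0}.
Test 2 (x1=0, x2=1, x3=1): fault-free n0=1, n1=1, n2=0, n3=1 → 1; observed 1. Eliminates n1 stuck-at-0, n3 stuck-at-0.
Only n0 stuck-at-0 is consistent with every test.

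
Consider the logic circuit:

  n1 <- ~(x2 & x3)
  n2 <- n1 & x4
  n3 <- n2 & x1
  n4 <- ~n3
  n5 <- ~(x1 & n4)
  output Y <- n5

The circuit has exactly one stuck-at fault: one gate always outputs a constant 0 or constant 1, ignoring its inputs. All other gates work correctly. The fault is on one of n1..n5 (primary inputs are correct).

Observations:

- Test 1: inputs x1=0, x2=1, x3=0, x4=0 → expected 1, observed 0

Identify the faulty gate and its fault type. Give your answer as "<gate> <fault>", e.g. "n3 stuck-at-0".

Fault-free values for test 1 (x1=0, x2=1, x3=0, x4=0): n1=1, n2=0, n3=0, n4=1, n5=1, giving Y=1. Observed 0.
Test 1: faults giving observed 0 are {n5 stuck-at-0}.
Only n5 stuck-at-0 is consistent with every test.

n5 stuck-at-0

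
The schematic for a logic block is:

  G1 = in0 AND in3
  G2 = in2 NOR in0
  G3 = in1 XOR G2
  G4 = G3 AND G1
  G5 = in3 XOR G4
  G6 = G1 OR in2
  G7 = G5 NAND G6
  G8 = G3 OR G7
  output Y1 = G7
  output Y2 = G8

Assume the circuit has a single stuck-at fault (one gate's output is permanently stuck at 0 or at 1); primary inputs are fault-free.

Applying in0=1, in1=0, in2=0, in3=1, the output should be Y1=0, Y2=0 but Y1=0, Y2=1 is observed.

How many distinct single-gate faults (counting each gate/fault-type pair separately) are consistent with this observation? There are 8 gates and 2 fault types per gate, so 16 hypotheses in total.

1

Fault-free: G1=1, G2=0, G3=0, G4=0, G5=1, G6=1, G7=0, G8=0 → Y1=0, Y2=0. Observed Y1=0, Y2=1.
  G1: none of the 2 fault types match ✗
  G2: none of the 2 fault types match ✗
  G3: none of the 2 fault types match ✗
  G4: none of the 2 fault types match ✗
  G5: none of the 2 fault types match ✗
  G6: none of the 2 fault types match ✗
  G7: none of the 2 fault types match ✗
  G8: stuck-at-1 ✓; others ✗
Consistent faults: {G8 stuck-at-1} — 1 in all.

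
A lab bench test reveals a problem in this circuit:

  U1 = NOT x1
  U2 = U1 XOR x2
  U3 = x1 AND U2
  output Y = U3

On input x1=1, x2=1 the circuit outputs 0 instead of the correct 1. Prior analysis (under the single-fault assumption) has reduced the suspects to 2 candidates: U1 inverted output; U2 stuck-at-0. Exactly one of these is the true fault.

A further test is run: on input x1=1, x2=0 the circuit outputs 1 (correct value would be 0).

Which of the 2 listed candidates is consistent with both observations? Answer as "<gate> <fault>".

U1 inverted output

Evaluate each candidate on input x1=1, x2=0:
  U1 inverted output: U1=1 [inverted output], U2=1, U3=1 → 1 — matches
  U2 stuck-at-0: U1=0, U2=0 [stuck-at-0], U3=0 → 0 — eliminated
Only U1 inverted output reproduces the observed 1.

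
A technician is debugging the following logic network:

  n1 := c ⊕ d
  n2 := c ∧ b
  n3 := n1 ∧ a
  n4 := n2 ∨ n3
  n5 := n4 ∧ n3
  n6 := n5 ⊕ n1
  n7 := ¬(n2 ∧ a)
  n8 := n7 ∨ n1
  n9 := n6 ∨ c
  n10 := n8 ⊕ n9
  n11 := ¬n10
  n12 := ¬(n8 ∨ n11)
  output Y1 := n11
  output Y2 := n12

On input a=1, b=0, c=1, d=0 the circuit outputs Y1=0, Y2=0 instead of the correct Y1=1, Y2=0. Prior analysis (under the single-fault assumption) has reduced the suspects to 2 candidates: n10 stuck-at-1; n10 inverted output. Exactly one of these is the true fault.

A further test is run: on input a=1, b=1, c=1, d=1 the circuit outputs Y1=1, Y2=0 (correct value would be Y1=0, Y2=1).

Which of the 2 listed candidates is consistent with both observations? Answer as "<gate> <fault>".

Evaluate each candidate on input a=1, b=1, c=1, d=1:
  n10 stuck-at-1: n1=0, n2=1, n3=0, n4=1, n5=0, n6=0, n7=0, n8=0, n9=1, n10=1 [stuck-at-1], n11=0, n12=1 → Y1=0, Y2=1 — eliminated
  n10 inverted output: n1=0, n2=1, n3=0, n4=1, n5=0, n6=0, n7=0, n8=0, n9=1, n10=0 [inverted output], n11=1, n12=0 → Y1=1, Y2=0 — matches
Only n10 inverted output reproduces the observed Y1=1, Y2=0.

n10 inverted output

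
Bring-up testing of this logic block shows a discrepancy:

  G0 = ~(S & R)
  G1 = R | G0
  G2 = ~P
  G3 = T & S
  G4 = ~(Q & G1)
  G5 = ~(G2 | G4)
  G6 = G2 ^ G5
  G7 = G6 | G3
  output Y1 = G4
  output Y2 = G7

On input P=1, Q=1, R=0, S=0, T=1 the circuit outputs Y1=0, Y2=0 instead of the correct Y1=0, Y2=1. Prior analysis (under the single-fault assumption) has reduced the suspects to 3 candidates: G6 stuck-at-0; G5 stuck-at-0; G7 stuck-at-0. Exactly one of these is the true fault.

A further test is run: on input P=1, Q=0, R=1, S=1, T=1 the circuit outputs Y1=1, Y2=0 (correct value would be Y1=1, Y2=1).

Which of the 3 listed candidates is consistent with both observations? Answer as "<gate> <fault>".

G7 stuck-at-0

Evaluate each candidate on input P=1, Q=0, R=1, S=1, T=1:
  G6 stuck-at-0: G0=0, G1=1, G2=0, G3=1, G4=1, G5=0, G6=0 [stuck-at-0], G7=1 → Y1=1, Y2=1 — eliminated
  G5 stuck-at-0: G0=0, G1=1, G2=0, G3=1, G4=1, G5=0 [stuck-at-0], G6=0, G7=1 → Y1=1, Y2=1 — eliminated
  G7 stuck-at-0: G0=0, G1=1, G2=0, G3=1, G4=1, G5=0, G6=0, G7=0 [stuck-at-0] → Y1=1, Y2=0 — matches
Only G7 stuck-at-0 reproduces the observed Y1=1, Y2=0.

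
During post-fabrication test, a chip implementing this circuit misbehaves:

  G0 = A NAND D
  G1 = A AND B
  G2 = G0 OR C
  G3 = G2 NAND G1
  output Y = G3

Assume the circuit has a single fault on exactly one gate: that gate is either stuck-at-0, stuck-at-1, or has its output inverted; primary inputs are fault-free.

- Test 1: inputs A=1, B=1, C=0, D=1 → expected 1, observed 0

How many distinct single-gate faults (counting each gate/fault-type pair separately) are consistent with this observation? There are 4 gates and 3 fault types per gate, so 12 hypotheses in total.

Fault-free: G0=0, G1=1, G2=0, G3=1 → 1. Observed 0.
  G0 stuck-at-0: output 1 ✗
  G0 stuck-at-1: output 0 ✓
  G0 inverted output: output 0 ✓
  G1 stuck-at-0: output 1 ✗
  G1 stuck-at-1: output 1 ✗
  G1 inverted output: output 1 ✗
  G2 stuck-at-0: output 1 ✗
  G2 stuck-at-1: output 0 ✓
  G2 inverted output: output 0 ✓
  G3 stuck-at-0: output 0 ✓
  G3 stuck-at-1: output 1 ✗
  G3 inverted output: output 0 ✓
Consistent faults: {G0 stuck-at-1, G0 inverted output, G2 stuck-at-1, G2 inverted output, G3 stuck-at-0, G3 inverted output} — 6 in all.

6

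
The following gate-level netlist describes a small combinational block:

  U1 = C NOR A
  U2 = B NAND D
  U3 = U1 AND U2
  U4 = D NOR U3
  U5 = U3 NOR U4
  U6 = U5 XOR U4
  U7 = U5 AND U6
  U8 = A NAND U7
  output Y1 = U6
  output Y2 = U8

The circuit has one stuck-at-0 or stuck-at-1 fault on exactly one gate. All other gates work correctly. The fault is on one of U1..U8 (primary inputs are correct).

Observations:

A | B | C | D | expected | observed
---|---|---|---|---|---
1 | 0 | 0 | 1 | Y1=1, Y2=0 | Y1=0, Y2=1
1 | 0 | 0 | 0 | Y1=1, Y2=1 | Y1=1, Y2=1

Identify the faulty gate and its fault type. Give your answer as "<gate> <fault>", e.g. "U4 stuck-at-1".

Fault-free values for test 1 (A=1, B=0, C=0, D=1): U1=0, U2=1, U3=0, U4=0, U5=1, U6=1, U7=1, U8=0, giving Y1=1, Y2=0. Observed Y1=0, Y2=1.
Test 1: faults giving observed Y1=0, Y2=1 are {U1 stuck-at-1, U3 stuck-at-1, U5 stuck-at-0, U6 stuck-at-0}.
Test 2 (A=1, B=0, C=0, D=0): fault-free U1=0, U2=1, U3=0, U4=1, U5=0, U6=1, U7=0, U8=1 → Y1=1, Y2=1; observed Y1=1, Y2=1. Eliminates U1 stuck-at-1, U3 stuck-at-1, U6 stuck-at-0.
Only U5 stuck-at-0 is consistent with every test.

U5 stuck-at-0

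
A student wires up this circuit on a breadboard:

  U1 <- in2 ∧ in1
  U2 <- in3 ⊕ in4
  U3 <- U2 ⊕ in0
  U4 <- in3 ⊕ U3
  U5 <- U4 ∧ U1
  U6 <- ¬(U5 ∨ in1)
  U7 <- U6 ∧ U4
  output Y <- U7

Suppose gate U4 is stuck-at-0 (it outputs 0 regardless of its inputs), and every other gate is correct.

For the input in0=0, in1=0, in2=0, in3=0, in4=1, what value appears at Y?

0

Propagate with U4 forced: U1=0, U2=1, U3=1, U4=0 [stuck-at-0], U5=0, U6=1, U7=0.
So Y = 0. (Without the fault it would be 1.)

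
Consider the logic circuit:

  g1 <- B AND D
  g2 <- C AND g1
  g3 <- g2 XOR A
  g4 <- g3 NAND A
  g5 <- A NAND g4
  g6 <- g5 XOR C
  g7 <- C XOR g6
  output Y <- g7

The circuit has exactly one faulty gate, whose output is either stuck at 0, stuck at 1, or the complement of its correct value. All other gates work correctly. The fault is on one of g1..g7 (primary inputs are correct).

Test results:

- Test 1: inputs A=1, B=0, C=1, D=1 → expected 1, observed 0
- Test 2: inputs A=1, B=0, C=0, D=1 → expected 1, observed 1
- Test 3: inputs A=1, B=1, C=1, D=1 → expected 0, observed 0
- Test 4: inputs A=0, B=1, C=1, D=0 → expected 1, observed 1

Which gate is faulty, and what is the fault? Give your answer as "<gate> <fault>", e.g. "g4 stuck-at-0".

Fault-free values for test 1 (A=1, B=0, C=1, D=1): g1=0, g2=0, g3=1, g4=0, g5=1, g6=0, g7=1, giving Y=1. Observed 0.
Test 1: faults giving observed 0 are {g1 stuck-at-1, g1 inverted output, g2 stuck-at-1, g2 inverted output, g3 stuck-at-0, g3 inverted output, g4 stuck-at-1, g4 inverted output, g5 stuck-at-0, g5 inverted output, g6 stuck-at-1, g6 inverted output, g7 stuck-at-0, g7 inverted output}.
Test 2 (A=1, B=0, C=0, D=1): fault-free g1=0, g2=0, g3=1, g4=0, g5=1, g6=1, g7=1 → 1; observed 1. Eliminates g2 stuck-at-1, g2 inverted output, g3 stuck-at-0, g3 inverted output, g4 stuck-at-1, g4 inverted output, g5 stuck-at-0, g5 inverted output, g6 inverted output, g7 stuck-at-0, g7 inverted output.
Test 3 (A=1, B=1, C=1, D=1): fault-free g1=1, g2=1, g3=0, g4=1, g5=0, g6=1, g7=0 → 0; observed 0. Eliminates g1 inverted output.
Test 4 (A=0, B=1, C=1, D=0): fault-free g1=0, g2=0, g3=0, g4=1, g5=1, g6=0, g7=1 → 1; observed 1. Eliminates g6 stuck-at-1.
Only g1 stuck-at-1 is consistent with every test.

g1 stuck-at-1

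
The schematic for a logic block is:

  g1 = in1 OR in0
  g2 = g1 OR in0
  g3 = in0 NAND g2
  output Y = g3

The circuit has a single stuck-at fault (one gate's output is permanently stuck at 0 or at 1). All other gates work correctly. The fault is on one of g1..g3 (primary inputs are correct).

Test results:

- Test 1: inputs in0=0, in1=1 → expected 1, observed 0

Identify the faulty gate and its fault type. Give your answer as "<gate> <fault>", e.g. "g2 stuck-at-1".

g3 stuck-at-0

Fault-free values for test 1 (in0=0, in1=1): g1=1, g2=1, g3=1, giving Y=1. Observed 0.
Test 1: faults giving observed 0 are {g3 stuck-at-0}.
Only g3 stuck-at-0 is consistent with every test.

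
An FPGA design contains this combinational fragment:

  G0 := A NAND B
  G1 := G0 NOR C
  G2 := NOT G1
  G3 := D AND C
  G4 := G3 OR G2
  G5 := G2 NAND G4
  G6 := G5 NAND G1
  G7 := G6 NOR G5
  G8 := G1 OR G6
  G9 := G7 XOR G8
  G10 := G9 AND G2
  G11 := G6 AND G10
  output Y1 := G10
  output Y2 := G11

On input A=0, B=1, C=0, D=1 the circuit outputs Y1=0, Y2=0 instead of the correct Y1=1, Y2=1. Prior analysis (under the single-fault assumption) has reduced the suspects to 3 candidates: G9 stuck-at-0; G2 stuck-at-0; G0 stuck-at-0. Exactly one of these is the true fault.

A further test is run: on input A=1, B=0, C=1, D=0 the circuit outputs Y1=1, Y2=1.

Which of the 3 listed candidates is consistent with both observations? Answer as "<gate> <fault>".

Evaluate each candidate on input A=1, B=0, C=1, D=0:
  G9 stuck-at-0: G0=1, G1=0, G2=1, G3=0, G4=1, G5=0, G6=1, G7=0, G8=1, G9=0 [stuck-at-0], G10=0, G11=0 → Y1=0, Y2=0 — eliminated
  G2 stuck-at-0: G0=1, G1=0, G2=0 [stuck-at-0], G3=0, G4=0, G5=1, G6=1, G7=0, G8=1, G9=1, G10=0, G11=0 → Y1=0, Y2=0 — eliminated
  G0 stuck-at-0: G0=0 [stuck-at-0], G1=0, G2=1, G3=0, G4=1, G5=0, G6=1, G7=0, G8=1, G9=1, G10=1, G11=1 → Y1=1, Y2=1 — matches
Only G0 stuck-at-0 reproduces the observed Y1=1, Y2=1.

G0 stuck-at-0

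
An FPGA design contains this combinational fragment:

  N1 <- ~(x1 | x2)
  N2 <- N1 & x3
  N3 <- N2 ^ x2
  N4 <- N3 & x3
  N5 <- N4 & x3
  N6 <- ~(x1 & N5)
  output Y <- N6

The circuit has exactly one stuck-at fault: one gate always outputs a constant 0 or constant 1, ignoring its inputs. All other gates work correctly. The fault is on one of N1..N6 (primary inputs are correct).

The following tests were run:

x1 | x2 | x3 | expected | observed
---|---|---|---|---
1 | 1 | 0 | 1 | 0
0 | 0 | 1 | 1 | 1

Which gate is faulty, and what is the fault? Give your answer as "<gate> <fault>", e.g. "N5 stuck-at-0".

N5 stuck-at-1

Fault-free values for test 1 (x1=1, x2=1, x3=0): N1=0, N2=0, N3=1, N4=0, N5=0, N6=1, giving Y=1. Observed 0.
Test 1: faults giving observed 0 are {N5 stuck-at-1, N6 stuck-at-0}.
Test 2 (x1=0, x2=0, x3=1): fault-free N1=1, N2=1, N3=1, N4=1, N5=1, N6=1 → 1; observed 1. Eliminates N6 stuck-at-0.
Only N5 stuck-at-1 is consistent with every test.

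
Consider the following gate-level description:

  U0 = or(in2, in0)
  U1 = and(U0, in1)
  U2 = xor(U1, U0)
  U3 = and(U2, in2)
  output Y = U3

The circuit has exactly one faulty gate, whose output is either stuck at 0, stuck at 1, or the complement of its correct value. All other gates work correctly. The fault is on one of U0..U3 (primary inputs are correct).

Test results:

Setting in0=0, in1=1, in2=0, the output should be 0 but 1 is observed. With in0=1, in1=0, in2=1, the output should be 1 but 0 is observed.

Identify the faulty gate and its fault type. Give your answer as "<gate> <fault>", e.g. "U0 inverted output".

U3 inverted output

Fault-free values for test 1 (in0=0, in1=1, in2=0): U0=0, U1=0, U2=0, U3=0, giving Y=0. Observed 1.
Test 1: faults giving observed 1 are {U3 stuck-at-1, U3 inverted output}.
Test 2 (in0=1, in1=0, in2=1): fault-free U0=1, U1=0, U2=1, U3=1 → 1; observed 0. Eliminates U3 stuck-at-1.
Only U3 inverted output is consistent with every test.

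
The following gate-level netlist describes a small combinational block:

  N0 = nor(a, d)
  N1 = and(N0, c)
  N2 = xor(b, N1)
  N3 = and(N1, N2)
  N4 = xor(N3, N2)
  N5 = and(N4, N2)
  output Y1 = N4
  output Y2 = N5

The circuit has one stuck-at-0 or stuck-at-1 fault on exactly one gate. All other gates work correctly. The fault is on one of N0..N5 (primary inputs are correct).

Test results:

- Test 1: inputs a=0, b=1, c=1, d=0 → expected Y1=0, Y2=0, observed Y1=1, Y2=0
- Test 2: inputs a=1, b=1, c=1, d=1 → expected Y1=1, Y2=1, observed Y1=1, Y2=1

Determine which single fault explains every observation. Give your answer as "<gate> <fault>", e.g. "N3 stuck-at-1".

Fault-free values for test 1 (a=0, b=1, c=1, d=0): N0=1, N1=1, N2=0, N3=0, N4=0, N5=0, giving Y1=0, Y2=0. Observed Y1=1, Y2=0.
Test 1: faults giving observed Y1=1, Y2=0 are {N3 stuck-at-1, N4 stuck-at-1}.
Test 2 (a=1, b=1, c=1, d=1): fault-free N0=0, N1=0, N2=1, N3=0, N4=1, N5=1 → Y1=1, Y2=1; observed Y1=1, Y2=1. Eliminates N3 stuck-at-1.
Only N4 stuck-at-1 is consistent with every test.

N4 stuck-at-1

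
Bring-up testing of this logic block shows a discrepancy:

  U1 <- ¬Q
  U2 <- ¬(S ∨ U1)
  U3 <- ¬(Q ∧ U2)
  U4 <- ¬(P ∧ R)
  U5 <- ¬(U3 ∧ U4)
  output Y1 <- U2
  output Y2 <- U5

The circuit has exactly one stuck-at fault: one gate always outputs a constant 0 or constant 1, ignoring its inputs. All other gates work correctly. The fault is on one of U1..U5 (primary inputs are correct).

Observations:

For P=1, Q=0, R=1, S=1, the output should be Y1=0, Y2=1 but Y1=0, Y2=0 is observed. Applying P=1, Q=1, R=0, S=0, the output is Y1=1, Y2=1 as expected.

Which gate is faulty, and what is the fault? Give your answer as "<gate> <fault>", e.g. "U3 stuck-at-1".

U4 stuck-at-1

Fault-free values for test 1 (P=1, Q=0, R=1, S=1): U1=1, U2=0, U3=1, U4=0, U5=1, giving Y1=0, Y2=1. Observed Y1=0, Y2=0.
Test 1: faults giving observed Y1=0, Y2=0 are {U4 stuck-at-1, U5 stuck-at-0}.
Test 2 (P=1, Q=1, R=0, S=0): fault-free U1=0, U2=1, U3=0, U4=1, U5=1 → Y1=1, Y2=1; observed Y1=1, Y2=1. Eliminates U5 stuck-at-0.
Only U4 stuck-at-1 is consistent with every test.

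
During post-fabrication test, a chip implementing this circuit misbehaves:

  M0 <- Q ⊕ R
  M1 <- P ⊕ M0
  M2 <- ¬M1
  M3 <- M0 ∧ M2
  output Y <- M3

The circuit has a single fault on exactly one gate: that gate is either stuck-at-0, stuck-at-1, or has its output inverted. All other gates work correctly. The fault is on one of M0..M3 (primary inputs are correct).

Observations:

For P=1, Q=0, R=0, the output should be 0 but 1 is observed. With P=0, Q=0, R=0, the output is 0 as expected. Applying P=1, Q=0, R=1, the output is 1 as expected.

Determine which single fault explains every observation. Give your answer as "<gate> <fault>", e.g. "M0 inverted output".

Fault-free values for test 1 (P=1, Q=0, R=0): M0=0, M1=1, M2=0, M3=0, giving Y=0. Observed 1.
Test 1: faults giving observed 1 are {M0 stuck-at-1, M0 inverted output, M3 stuck-at-1, M3 inverted output}.
Test 2 (P=0, Q=0, R=0): fault-free M0=0, M1=0, M2=1, M3=0 → 0; observed 0. Eliminates M3 stuck-at-1, M3 inverted output.
Test 3 (P=1, Q=0, R=1): fault-free M0=1, M1=0, M2=1, M3=1 → 1; observed 1. Eliminates M0 inverted output.
Only M0 stuck-at-1 is consistent with every test.

M0 stuck-at-1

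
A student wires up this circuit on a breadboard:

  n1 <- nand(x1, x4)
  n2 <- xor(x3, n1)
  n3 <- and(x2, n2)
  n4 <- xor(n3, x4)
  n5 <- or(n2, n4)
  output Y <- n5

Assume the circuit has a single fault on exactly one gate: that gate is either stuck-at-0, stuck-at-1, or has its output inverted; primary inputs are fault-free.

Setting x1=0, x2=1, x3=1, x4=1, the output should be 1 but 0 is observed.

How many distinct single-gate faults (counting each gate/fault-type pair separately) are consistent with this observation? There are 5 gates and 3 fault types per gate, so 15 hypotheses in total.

6

Fault-free: n1=1, n2=0, n3=0, n4=1, n5=1 → 1. Observed 0.
  n1: none of the 3 fault types match ✗
  n2: none of the 3 fault types match ✗
  n3: stuck-at-1, inverted output ✓; others ✗
  n4: stuck-at-0, inverted output ✓; others ✗
  n5: stuck-at-0, inverted output ✓; others ✗
Consistent faults: {n3 stuck-at-1, n3 inverted output, n4 stuck-at-0, n4 inverted output, n5 stuck-at-0, n5 inverted output} — 6 in all.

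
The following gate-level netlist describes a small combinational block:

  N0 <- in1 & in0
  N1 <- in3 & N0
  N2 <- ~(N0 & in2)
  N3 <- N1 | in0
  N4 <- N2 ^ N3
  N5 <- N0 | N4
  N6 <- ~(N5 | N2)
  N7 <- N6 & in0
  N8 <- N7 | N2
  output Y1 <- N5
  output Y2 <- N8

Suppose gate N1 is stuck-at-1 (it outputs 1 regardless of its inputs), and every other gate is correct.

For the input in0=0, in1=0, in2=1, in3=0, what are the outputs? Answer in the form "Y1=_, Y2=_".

Y1=0, Y2=1

Propagate with N1 forced: N0=0, N1=1 [stuck-at-1], N2=1, N3=1, N4=0, N5=0, N6=0, N7=0, N8=1.
So the outputs are Y1=0, Y2=1. (Without the fault they would be Y1=1, Y2=1.)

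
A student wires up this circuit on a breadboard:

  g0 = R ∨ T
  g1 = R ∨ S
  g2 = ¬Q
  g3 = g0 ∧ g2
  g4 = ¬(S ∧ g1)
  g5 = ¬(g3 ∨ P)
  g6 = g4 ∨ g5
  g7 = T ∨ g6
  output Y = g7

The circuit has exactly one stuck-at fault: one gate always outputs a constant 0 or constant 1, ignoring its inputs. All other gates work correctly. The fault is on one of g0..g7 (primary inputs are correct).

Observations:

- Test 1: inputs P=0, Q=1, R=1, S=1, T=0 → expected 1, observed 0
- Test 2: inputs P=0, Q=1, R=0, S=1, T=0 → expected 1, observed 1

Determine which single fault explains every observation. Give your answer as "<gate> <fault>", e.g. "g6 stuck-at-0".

Fault-free values for test 1 (P=0, Q=1, R=1, S=1, T=0): g0=1, g1=1, g2=0, g3=0, g4=0, g5=1, g6=1, g7=1, giving Y=1. Observed 0.
Test 1: faults giving observed 0 are {g2 stuck-at-1, g3 stuck-at-1, g5 stuck-at-0, g6 stuck-at-0, g7 stuck-at-0}.
Test 2 (P=0, Q=1, R=0, S=1, T=0): fault-free g0=0, g1=1, g2=0, g3=0, g4=0, g5=1, g6=1, g7=1 → 1; observed 1. Eliminates g3 stuck-at-1, g5 stuck-at-0, g6 stuck-at-0, g7 stuck-at-0.
Only g2 stuck-at-1 is consistent with every test.

g2 stuck-at-1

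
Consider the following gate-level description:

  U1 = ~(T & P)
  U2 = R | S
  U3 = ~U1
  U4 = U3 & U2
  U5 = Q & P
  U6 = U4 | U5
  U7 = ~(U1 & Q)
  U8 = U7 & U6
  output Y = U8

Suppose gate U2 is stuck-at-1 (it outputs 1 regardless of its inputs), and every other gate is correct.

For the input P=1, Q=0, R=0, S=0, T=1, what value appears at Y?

Propagate with U2 forced: U1=0, U2=1 [stuck-at-1], U3=1, U4=1, U5=0, U6=1, U7=1, U8=1.
So Y = 1. (Without the fault it would be 0.)

1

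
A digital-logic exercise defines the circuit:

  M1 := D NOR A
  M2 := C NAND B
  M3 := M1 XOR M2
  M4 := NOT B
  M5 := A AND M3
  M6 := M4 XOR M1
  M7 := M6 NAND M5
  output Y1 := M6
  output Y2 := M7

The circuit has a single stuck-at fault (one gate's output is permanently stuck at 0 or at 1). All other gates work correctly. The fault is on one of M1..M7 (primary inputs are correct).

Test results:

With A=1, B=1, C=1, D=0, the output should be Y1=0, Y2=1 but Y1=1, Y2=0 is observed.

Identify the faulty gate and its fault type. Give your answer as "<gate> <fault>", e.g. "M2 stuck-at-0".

Fault-free values for test 1 (A=1, B=1, C=1, D=0): M1=0, M2=0, M3=0, M4=0, M5=0, M6=0, M7=1, giving Y1=0, Y2=1. Observed Y1=1, Y2=0.
Test 1: faults giving observed Y1=1, Y2=0 are {M1 stuck-at-1}.
Only M1 stuck-at-1 is consistent with every test.

M1 stuck-at-1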